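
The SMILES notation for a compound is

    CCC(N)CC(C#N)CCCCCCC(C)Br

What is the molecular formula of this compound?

C14H27BrN2

Walk through each heavy atom and fill implicit hydrogens from standard valence (C 4, N 3, O 2, S 2, halogen 1):
  atom 1: C, bond orders sum to 1 (valence 4) → 3 H
  atom 2: C, bond orders sum to 2 (valence 4) → 2 H
  atom 3: C, bond orders sum to 3 (valence 4) → 1 H
  atom 4: N, bond orders sum to 1 (valence 3) → 2 H
  atom 5: C, bond orders sum to 2 (valence 4) → 2 H
  atom 6: C, bond orders sum to 3 (valence 4) → 1 H
  atom 7: C, bond orders sum to 4 (valence 4) → 0 H
  atom 8: N, bond orders sum to 3 (valence 3) → 0 H
  atom 9: C, bond orders sum to 2 (valence 4) → 2 H
  atom 10: C, bond orders sum to 2 (valence 4) → 2 H
  atom 11: C, bond orders sum to 2 (valence 4) → 2 H
  atom 12: C, bond orders sum to 2 (valence 4) → 2 H
  atom 13: C, bond orders sum to 2 (valence 4) → 2 H
  atom 14: C, bond orders sum to 2 (valence 4) → 2 H
  atom 15: C, bond orders sum to 3 (valence 4) → 1 H
  atom 16: C, bond orders sum to 1 (valence 4) → 3 H
  atom 17: Br (halogen, monovalent) → 0 H
Totals → C:14, H:27, Br:1, N:2.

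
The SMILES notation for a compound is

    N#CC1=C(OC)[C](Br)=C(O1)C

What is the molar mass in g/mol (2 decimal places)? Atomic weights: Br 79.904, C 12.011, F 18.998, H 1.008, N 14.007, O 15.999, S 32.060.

First, the molecular formula is C7H6BrNO2 (counting implicit H from valence).
  Br: 1 × 79.904 = 79.904
  C: 7 × 12.011 = 84.077
  H: 6 × 1.008 = 6.048
  N: 1 × 14.007 = 14.007
  O: 2 × 15.999 = 31.998
Sum: 1×79.904 + 7×12.011 + 6×1.008 + 1×14.007 + 2×15.999 = 216.034 → 216.03 g/mol.

216.03 g/mol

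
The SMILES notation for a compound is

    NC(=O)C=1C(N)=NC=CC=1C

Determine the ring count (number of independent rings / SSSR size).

In SMILES, each pair of matching ring-closure digits denotes one ring-closing bond; the number of such bonds equals the number of independent rings.
Ring-closure bonds here: 1.

1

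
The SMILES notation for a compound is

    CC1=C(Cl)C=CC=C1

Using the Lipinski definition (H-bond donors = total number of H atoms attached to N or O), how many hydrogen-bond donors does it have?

Donors: find every N or O and count the H atoms it carries.
  (no N or O atoms present)
Lipinski HBD = 0.

0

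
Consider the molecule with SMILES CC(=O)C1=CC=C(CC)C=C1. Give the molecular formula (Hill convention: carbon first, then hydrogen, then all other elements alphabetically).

Walk through each heavy atom and fill implicit hydrogens from standard valence (C 4, N 3, O 2, S 2, halogen 1):
  atom 1: C, bond orders sum to 1 (valence 4) → 3 H
  atom 2: C, bond orders sum to 4 (valence 4) → 0 H
  atom 3: O, bond orders sum to 2 (valence 2) → 0 H
  atom 4: C, bond orders sum to 4 (valence 4) → 0 H
  atom 5: C, bond orders sum to 3 (valence 4) → 1 H
  atom 6: C, bond orders sum to 3 (valence 4) → 1 H
  atom 7: C, bond orders sum to 4 (valence 4) → 0 H
  atom 8: C, bond orders sum to 2 (valence 4) → 2 H
  atom 9: C, bond orders sum to 1 (valence 4) → 3 H
  atom 10: C, bond orders sum to 3 (valence 4) → 1 H
  atom 11: C, bond orders sum to 3 (valence 4) → 1 H
Totals → C:10, H:12, O:1.

C10H12O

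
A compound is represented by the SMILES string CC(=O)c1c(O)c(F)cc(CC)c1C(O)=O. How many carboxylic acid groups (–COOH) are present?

The carboxylic acid motif appears at heavy-atom position 14 in the SMILES.
Other groups present: 1 hydroxyl, 1 ketone.
Carboxylic acid count: 1.

1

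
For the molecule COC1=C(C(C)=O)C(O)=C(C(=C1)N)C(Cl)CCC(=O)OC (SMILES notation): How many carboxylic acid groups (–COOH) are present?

0

Scan the SMILES for the carboxylic acid motif — none present.
Groups that are present: 1 ester, 1 ether, 1 hydroxyl, 1 ketone, 1 primary amine.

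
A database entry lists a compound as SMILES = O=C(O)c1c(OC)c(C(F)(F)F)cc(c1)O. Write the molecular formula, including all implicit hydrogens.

C9H7F3O4

Walk through each heavy atom and fill implicit hydrogens from standard valence (C 4, N 3, O 2, S 2, halogen 1); for lowercase aromatic atoms, an aromatic c carries 1 H when it has two neighbours and 0 H with three, and aromatic n carries 0 H:
  atom 1: O, bond orders sum to 2 (valence 2) → 0 H
  atom 2: C, bond orders sum to 4 (valence 4) → 0 H
  atom 3: O, bond orders sum to 1 (valence 2) → 1 H
  atom 4: aromatic c, 3 neighbours → 0 H
  atom 5: aromatic c, 3 neighbours → 0 H
  atom 6: O, bond orders sum to 2 (valence 2) → 0 H
  atom 7: C, bond orders sum to 1 (valence 4) → 3 H
  atom 8: aromatic c, 3 neighbours → 0 H
  atom 9: C, bond orders sum to 4 (valence 4) → 0 H
  atom 10: F (halogen, monovalent) → 0 H
  atom 11: F (halogen, monovalent) → 0 H
  atom 12: F (halogen, monovalent) → 0 H
  atom 13: aromatic c, 2 neighbours → 1 H
  atom 14: aromatic c, 3 neighbours → 0 H
  atom 15: aromatic c, 2 neighbours → 1 H
  atom 16: O, bond orders sum to 1 (valence 2) → 1 H
Totals → C:9, H:7, F:3, O:4.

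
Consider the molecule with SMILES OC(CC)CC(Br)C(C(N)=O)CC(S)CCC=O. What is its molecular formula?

C12H22BrNO3S

Walk through each heavy atom and fill implicit hydrogens from standard valence (C 4, N 3, O 2, S 2, halogen 1):
  atom 1: O, bond orders sum to 1 (valence 2) → 1 H
  atom 2: C, bond orders sum to 3 (valence 4) → 1 H
  atom 3: C, bond orders sum to 2 (valence 4) → 2 H
  atom 4: C, bond orders sum to 1 (valence 4) → 3 H
  atom 5: C, bond orders sum to 2 (valence 4) → 2 H
  atom 6: C, bond orders sum to 3 (valence 4) → 1 H
  atom 7: Br (halogen, monovalent) → 0 H
  atom 8: C, bond orders sum to 3 (valence 4) → 1 H
  atom 9: C, bond orders sum to 4 (valence 4) → 0 H
  atom 10: N, bond orders sum to 1 (valence 3) → 2 H
  atom 11: O, bond orders sum to 2 (valence 2) → 0 H
  atom 12: C, bond orders sum to 2 (valence 4) → 2 H
  atom 13: C, bond orders sum to 3 (valence 4) → 1 H
  atom 14: S, bond orders sum to 1 (valence 2) → 1 H
  atom 15: C, bond orders sum to 2 (valence 4) → 2 H
  atom 16: C, bond orders sum to 2 (valence 4) → 2 H
  atom 17: C, bond orders sum to 3 (valence 4) → 1 H
  atom 18: O, bond orders sum to 2 (valence 2) → 0 H
Totals → C:12, H:22, Br:1, N:1, O:3, S:1.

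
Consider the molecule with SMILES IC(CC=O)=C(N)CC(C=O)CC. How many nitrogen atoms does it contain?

Scan the SMILES for N atoms (remember two-letter symbols like Cl and Br are single atoms).
Nitrogen count: 1.

1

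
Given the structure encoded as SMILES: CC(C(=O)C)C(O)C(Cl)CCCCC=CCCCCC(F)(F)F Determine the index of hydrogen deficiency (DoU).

2

Molecular formula: C17H28ClF3O2.
DoU = (2C + 2 + N − H − X) / 2, where X is the halogen count and O/S are ignored.
    = (2·17 + 2 + 0 − 28 − 4) / 2 = 4 / 2 = 2.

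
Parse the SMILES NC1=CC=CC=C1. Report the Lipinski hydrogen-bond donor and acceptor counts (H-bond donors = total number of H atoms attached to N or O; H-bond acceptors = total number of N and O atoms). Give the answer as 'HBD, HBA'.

2, 1

Donors: find every N or O and count the H atoms it carries.
  atom 1 (N): bond orders sum to 1 → 2 H
Lipinski HBD = 2.
Acceptors: N atoms = 1, O atoms = 0 → HBA = 1.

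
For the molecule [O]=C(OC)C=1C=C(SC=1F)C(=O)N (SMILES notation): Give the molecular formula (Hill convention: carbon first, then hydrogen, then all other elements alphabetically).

Walk through each heavy atom and fill implicit hydrogens from standard valence (C 4, N 3, O 2, S 2, halogen 1):
  atom 1: O with explicit H count 0
  atom 2: C, bond orders sum to 4 (valence 4) → 0 H
  atom 3: O, bond orders sum to 2 (valence 2) → 0 H
  atom 4: C, bond orders sum to 1 (valence 4) → 3 H
  atom 5: C, bond orders sum to 4 (valence 4) → 0 H
  atom 6: C, bond orders sum to 3 (valence 4) → 1 H
  atom 7: C, bond orders sum to 4 (valence 4) → 0 H
  atom 8: S, bond orders sum to 2 (valence 2) → 0 H
  atom 9: C, bond orders sum to 4 (valence 4) → 0 H
  atom 10: F (halogen, monovalent) → 0 H
  atom 11: C, bond orders sum to 4 (valence 4) → 0 H
  atom 12: O, bond orders sum to 2 (valence 2) → 0 H
  atom 13: N, bond orders sum to 1 (valence 3) → 2 H
Totals → C:7, H:6, F:1, N:1, O:3, S:1.
In Hill order: C7H6FNO3S.

C7H6FNO3S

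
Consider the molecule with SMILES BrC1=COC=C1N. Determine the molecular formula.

C4H4BrNO

Walk through each heavy atom and fill implicit hydrogens from standard valence (C 4, N 3, O 2, S 2, halogen 1):
  atom 1: Br (halogen, monovalent) → 0 H
  atom 2: C, bond orders sum to 4 (valence 4) → 0 H
  atom 3: C, bond orders sum to 3 (valence 4) → 1 H
  atom 4: O, bond orders sum to 2 (valence 2) → 0 H
  atom 5: C, bond orders sum to 3 (valence 4) → 1 H
  atom 6: C, bond orders sum to 4 (valence 4) → 0 H
  atom 7: N, bond orders sum to 1 (valence 3) → 2 H
Totals → C:4, H:4, Br:1, N:1, O:1.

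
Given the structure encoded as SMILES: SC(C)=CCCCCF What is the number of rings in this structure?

0

In SMILES, each pair of matching ring-closure digits denotes one ring-closing bond; the number of such bonds equals the number of independent rings.
Ring-closure bonds here: 0.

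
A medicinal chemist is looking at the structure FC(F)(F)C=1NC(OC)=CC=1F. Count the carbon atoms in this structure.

6

Count every carbon token in the SMILES (each C, including those in ring-closure positions and inside branches).
Carbon count: 6.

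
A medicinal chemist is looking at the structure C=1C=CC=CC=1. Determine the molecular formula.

C6H6

Walk through each heavy atom and fill implicit hydrogens from standard valence (C 4, N 3, O 2, S 2, halogen 1):
  atom 1: C, bond orders sum to 3 (valence 4) → 1 H
  atom 2: C, bond orders sum to 3 (valence 4) → 1 H
  atom 3: C, bond orders sum to 3 (valence 4) → 1 H
  atom 4: C, bond orders sum to 3 (valence 4) → 1 H
  atom 5: C, bond orders sum to 3 (valence 4) → 1 H
  atom 6: C, bond orders sum to 3 (valence 4) → 1 H
Totals → C:6, H:6.
In Hill order: C6H6.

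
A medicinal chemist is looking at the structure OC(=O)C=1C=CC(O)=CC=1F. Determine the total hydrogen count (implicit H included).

Walk through each heavy atom and fill implicit hydrogens from standard valence (C 4, N 3, O 2, S 2, halogen 1):
  atom 1: O, bond orders sum to 1 (valence 2) → 1 H
  atom 2: C, bond orders sum to 4 (valence 4) → 0 H
  atom 3: O, bond orders sum to 2 (valence 2) → 0 H
  atom 4: C, bond orders sum to 4 (valence 4) → 0 H
  atom 5: C, bond orders sum to 3 (valence 4) → 1 H
  atom 6: C, bond orders sum to 3 (valence 4) → 1 H
  atom 7: C, bond orders sum to 4 (valence 4) → 0 H
  atom 8: O, bond orders sum to 1 (valence 2) → 1 H
  atom 9: C, bond orders sum to 3 (valence 4) → 1 H
  atom 10: C, bond orders sum to 4 (valence 4) → 0 H
  atom 11: F (halogen, monovalent) → 0 H
Total hydrogens: 5.

5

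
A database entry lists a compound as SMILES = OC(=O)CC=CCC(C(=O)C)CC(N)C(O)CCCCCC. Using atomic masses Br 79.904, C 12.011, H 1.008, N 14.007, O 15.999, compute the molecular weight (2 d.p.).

First, the molecular formula is C17H31NO4 (counting implicit H from valence).
  C: 17 × 12.011 = 204.187
  H: 31 × 1.008 = 31.248
  N: 1 × 14.007 = 14.007
  O: 4 × 15.999 = 63.996
Sum: 17×12.011 + 31×1.008 + 1×14.007 + 4×15.999 = 313.438 → 313.44 g/mol.

313.44 g/mol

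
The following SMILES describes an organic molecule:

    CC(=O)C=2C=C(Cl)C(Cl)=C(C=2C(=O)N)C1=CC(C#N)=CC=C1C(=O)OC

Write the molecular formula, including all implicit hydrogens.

C18H12Cl2N2O4

Walk through each heavy atom and fill implicit hydrogens from standard valence (C 4, N 3, O 2, S 2, halogen 1):
  atom 1: C, bond orders sum to 1 (valence 4) → 3 H
  atom 2: C, bond orders sum to 4 (valence 4) → 0 H
  atom 3: O, bond orders sum to 2 (valence 2) → 0 H
  atom 4: C, bond orders sum to 4 (valence 4) → 0 H
  atom 5: C, bond orders sum to 3 (valence 4) → 1 H
  atom 6: C, bond orders sum to 4 (valence 4) → 0 H
  atom 7: Cl (halogen, monovalent) → 0 H
  atom 8: C, bond orders sum to 4 (valence 4) → 0 H
  atom 9: Cl (halogen, monovalent) → 0 H
  atom 10: C, bond orders sum to 4 (valence 4) → 0 H
  atom 11: C, bond orders sum to 4 (valence 4) → 0 H
  atom 12: C, bond orders sum to 4 (valence 4) → 0 H
  atom 13: O, bond orders sum to 2 (valence 2) → 0 H
  atom 14: N, bond orders sum to 1 (valence 3) → 2 H
  atom 15: C, bond orders sum to 4 (valence 4) → 0 H
  atom 16: C, bond orders sum to 3 (valence 4) → 1 H
  atom 17: C, bond orders sum to 4 (valence 4) → 0 H
  atom 18: C, bond orders sum to 4 (valence 4) → 0 H
  atom 19: N, bond orders sum to 3 (valence 3) → 0 H
  atom 20: C, bond orders sum to 3 (valence 4) → 1 H
  atom 21: C, bond orders sum to 3 (valence 4) → 1 H
  atom 22: C, bond orders sum to 4 (valence 4) → 0 H
  atom 23: C, bond orders sum to 4 (valence 4) → 0 H
  atom 24: O, bond orders sum to 2 (valence 2) → 0 H
  atom 25: O, bond orders sum to 2 (valence 2) → 0 H
  atom 26: C, bond orders sum to 1 (valence 4) → 3 H
Totals → C:18, H:12, Cl:2, N:2, O:4.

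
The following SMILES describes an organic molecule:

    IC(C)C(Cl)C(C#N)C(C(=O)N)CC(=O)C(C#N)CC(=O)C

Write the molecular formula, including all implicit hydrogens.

C14H17ClIN3O3

Walk through each heavy atom and fill implicit hydrogens from standard valence (C 4, N 3, O 2, S 2, halogen 1):
  atom 1: I (halogen, monovalent) → 0 H
  atom 2: C, bond orders sum to 3 (valence 4) → 1 H
  atom 3: C, bond orders sum to 1 (valence 4) → 3 H
  atom 4: C, bond orders sum to 3 (valence 4) → 1 H
  atom 5: Cl (halogen, monovalent) → 0 H
  atom 6: C, bond orders sum to 3 (valence 4) → 1 H
  atom 7: C, bond orders sum to 4 (valence 4) → 0 H
  atom 8: N, bond orders sum to 3 (valence 3) → 0 H
  atom 9: C, bond orders sum to 3 (valence 4) → 1 H
  atom 10: C, bond orders sum to 4 (valence 4) → 0 H
  atom 11: O, bond orders sum to 2 (valence 2) → 0 H
  atom 12: N, bond orders sum to 1 (valence 3) → 2 H
  atom 13: C, bond orders sum to 2 (valence 4) → 2 H
  atom 14: C, bond orders sum to 4 (valence 4) → 0 H
  atom 15: O, bond orders sum to 2 (valence 2) → 0 H
  atom 16: C, bond orders sum to 3 (valence 4) → 1 H
  atom 17: C, bond orders sum to 4 (valence 4) → 0 H
  atom 18: N, bond orders sum to 3 (valence 3) → 0 H
  atom 19: C, bond orders sum to 2 (valence 4) → 2 H
  atom 20: C, bond orders sum to 4 (valence 4) → 0 H
  atom 21: O, bond orders sum to 2 (valence 2) → 0 H
  atom 22: C, bond orders sum to 1 (valence 4) → 3 H
Totals → C:14, H:17, Cl:1, I:1, N:3, O:3.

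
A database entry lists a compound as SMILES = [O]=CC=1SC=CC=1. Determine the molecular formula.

Walk through each heavy atom and fill implicit hydrogens from standard valence (C 4, N 3, O 2, S 2, halogen 1):
  atom 1: O with explicit H count 0
  atom 2: C, bond orders sum to 3 (valence 4) → 1 H
  atom 3: C, bond orders sum to 4 (valence 4) → 0 H
  atom 4: S, bond orders sum to 2 (valence 2) → 0 H
  atom 5: C, bond orders sum to 3 (valence 4) → 1 H
  atom 6: C, bond orders sum to 3 (valence 4) → 1 H
  atom 7: C, bond orders sum to 3 (valence 4) → 1 H
Totals → C:5, H:4, O:1, S:1.

C5H4OS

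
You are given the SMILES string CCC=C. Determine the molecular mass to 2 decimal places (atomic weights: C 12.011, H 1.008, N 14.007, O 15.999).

First, the molecular formula is C4H8 (counting implicit H from valence).
  C: 4 × 12.011 = 48.044
  H: 8 × 1.008 = 8.064
Sum: 4×12.011 + 8×1.008 = 56.108 → 56.11 g/mol.

56.11 g/mol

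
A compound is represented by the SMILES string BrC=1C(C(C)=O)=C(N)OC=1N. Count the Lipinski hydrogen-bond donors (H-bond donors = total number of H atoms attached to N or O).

Donors: find every N or O and count the H atoms it carries.
  atom 6 (O): bond orders sum to 2 → 0 H
  atom 8 (N): bond orders sum to 1 → 2 H
  atom 9 (O): bond orders sum to 2 → 0 H
  atom 11 (N): bond orders sum to 1 → 2 H
Lipinski HBD = 4.

4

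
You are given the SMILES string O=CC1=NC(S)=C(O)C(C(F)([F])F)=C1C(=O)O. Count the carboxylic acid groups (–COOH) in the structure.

1

The carboxylic acid motif appears at heavy-atom position 15 in the SMILES.
Other groups present: 1 aldehyde, 1 hydroxyl, 1 thiol.
Carboxylic acid count: 1.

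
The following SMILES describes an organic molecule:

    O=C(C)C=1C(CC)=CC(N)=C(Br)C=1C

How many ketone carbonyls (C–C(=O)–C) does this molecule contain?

The ketone motif appears at heavy-atom position 2 in the SMILES.
Other groups present: 1 primary amine.
Ketone count: 1.

1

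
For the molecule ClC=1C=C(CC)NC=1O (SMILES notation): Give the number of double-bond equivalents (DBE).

Degree of unsaturation = (number of rings) + (number of π bonds).
Ring closures in the SMILES: 1.
π bonds: 2 double bonds (each 1 DoU) → 2 DoU from unsaturation.
Total DoU = 1 + 2 = 3.

3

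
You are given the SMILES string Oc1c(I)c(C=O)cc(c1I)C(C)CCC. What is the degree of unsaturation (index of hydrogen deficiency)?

5

Molecular formula: C12H14I2O2.
DoU = (2C + 2 + N − H − X) / 2, where X is the halogen count and O/S are ignored.
    = (2·12 + 2 + 0 − 14 − 2) / 2 = 10 / 2 = 5.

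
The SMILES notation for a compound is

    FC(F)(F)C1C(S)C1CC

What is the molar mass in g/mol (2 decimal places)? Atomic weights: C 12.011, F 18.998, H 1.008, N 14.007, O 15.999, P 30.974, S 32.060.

First, the molecular formula is C6H9F3S (counting implicit H from valence).
  C: 6 × 12.011 = 72.066
  F: 3 × 18.998 = 56.994
  H: 9 × 1.008 = 9.072
  S: 1 × 32.060 = 32.060
Sum: 6×12.011 + 3×18.998 + 9×1.008 + 1×32.060 = 170.192 → 170.19 g/mol.

170.19 g/mol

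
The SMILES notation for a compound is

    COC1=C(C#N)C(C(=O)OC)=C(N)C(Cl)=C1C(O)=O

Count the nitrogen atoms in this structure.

Scan the SMILES for N atoms (remember two-letter symbols like Cl and Br are single atoms).
Nitrogen count: 2.

2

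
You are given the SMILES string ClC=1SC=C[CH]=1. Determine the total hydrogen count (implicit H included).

Walk through each heavy atom and fill implicit hydrogens from standard valence (C 4, N 3, O 2, S 2, halogen 1):
  atom 1: Cl (halogen, monovalent) → 0 H
  atom 2: C, bond orders sum to 4 (valence 4) → 0 H
  atom 3: S, bond orders sum to 2 (valence 2) → 0 H
  atom 4: C, bond orders sum to 3 (valence 4) → 1 H
  atom 5: C, bond orders sum to 3 (valence 4) → 1 H
  atom 6: C with explicit H count 1
Total hydrogens: 3.

3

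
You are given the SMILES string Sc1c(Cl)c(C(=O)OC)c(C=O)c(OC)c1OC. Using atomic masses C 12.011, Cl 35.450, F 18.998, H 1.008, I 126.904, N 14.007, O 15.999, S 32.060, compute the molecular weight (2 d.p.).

First, the molecular formula is C11H11ClO5S (counting implicit H from valence).
  C: 11 × 12.011 = 132.121
  Cl: 1 × 35.450 = 35.450
  H: 11 × 1.008 = 11.088
  O: 5 × 15.999 = 79.995
  S: 1 × 32.060 = 32.060
Sum: 11×12.011 + 1×35.450 + 11×1.008 + 5×15.999 + 1×32.060 = 290.714 → 290.71 g/mol.

290.71 g/mol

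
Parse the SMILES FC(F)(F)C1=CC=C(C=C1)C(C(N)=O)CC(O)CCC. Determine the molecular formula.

C14H18F3NO2

Walk through each heavy atom and fill implicit hydrogens from standard valence (C 4, N 3, O 2, S 2, halogen 1):
  atom 1: F (halogen, monovalent) → 0 H
  atom 2: C, bond orders sum to 4 (valence 4) → 0 H
  atom 3: F (halogen, monovalent) → 0 H
  atom 4: F (halogen, monovalent) → 0 H
  atom 5: C, bond orders sum to 4 (valence 4) → 0 H
  atom 6: C, bond orders sum to 3 (valence 4) → 1 H
  atom 7: C, bond orders sum to 3 (valence 4) → 1 H
  atom 8: C, bond orders sum to 4 (valence 4) → 0 H
  atom 9: C, bond orders sum to 3 (valence 4) → 1 H
  atom 10: C, bond orders sum to 3 (valence 4) → 1 H
  atom 11: C, bond orders sum to 3 (valence 4) → 1 H
  atom 12: C, bond orders sum to 4 (valence 4) → 0 H
  atom 13: N, bond orders sum to 1 (valence 3) → 2 H
  atom 14: O, bond orders sum to 2 (valence 2) → 0 H
  atom 15: C, bond orders sum to 2 (valence 4) → 2 H
  atom 16: C, bond orders sum to 3 (valence 4) → 1 H
  atom 17: O, bond orders sum to 1 (valence 2) → 1 H
  atom 18: C, bond orders sum to 2 (valence 4) → 2 H
  atom 19: C, bond orders sum to 2 (valence 4) → 2 H
  atom 20: C, bond orders sum to 1 (valence 4) → 3 H
Totals → C:14, H:18, F:3, N:1, O:2.
In Hill order: C14H18F3NO2.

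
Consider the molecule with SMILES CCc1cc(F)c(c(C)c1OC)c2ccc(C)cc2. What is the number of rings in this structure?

In SMILES, each pair of matching ring-closure digits denotes one ring-closing bond; the number of such bonds equals the number of independent rings.
Ring-closure bonds here: 2.

2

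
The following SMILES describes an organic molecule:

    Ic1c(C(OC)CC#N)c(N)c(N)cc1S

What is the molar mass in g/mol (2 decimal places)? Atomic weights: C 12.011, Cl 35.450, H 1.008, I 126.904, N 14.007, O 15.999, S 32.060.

349.19 g/mol

First, the molecular formula is C10H12IN3OS (counting implicit H from valence).
  C: 10 × 12.011 = 120.110
  H: 12 × 1.008 = 12.096
  I: 1 × 126.904 = 126.904
  N: 3 × 14.007 = 42.021
  O: 1 × 15.999 = 15.999
  S: 1 × 32.060 = 32.060
Sum: 10×12.011 + 12×1.008 + 1×126.904 + 3×14.007 + 1×15.999 + 1×32.060 = 349.190 → 349.19 g/mol.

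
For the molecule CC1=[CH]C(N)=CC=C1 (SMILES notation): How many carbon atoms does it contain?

Count every carbon token in the SMILES (each C, including those in ring-closure positions and inside branches).
Carbon count: 7.

7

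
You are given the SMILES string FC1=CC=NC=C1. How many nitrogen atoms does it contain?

Scan the SMILES for N atoms (remember two-letter symbols like Cl and Br are single atoms).
Nitrogen count: 1.

1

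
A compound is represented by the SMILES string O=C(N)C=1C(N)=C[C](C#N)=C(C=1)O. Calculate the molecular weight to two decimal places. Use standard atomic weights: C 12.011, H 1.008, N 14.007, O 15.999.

177.16 g/mol

First, the molecular formula is C8H7N3O2 (counting implicit H from valence).
  C: 8 × 12.011 = 96.088
  H: 7 × 1.008 = 7.056
  N: 3 × 14.007 = 42.021
  O: 2 × 15.999 = 31.998
Sum: 8×12.011 + 7×1.008 + 3×14.007 + 2×15.999 = 177.163 → 177.16 g/mol.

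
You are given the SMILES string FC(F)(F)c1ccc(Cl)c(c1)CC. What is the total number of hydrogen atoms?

8

Walk through each heavy atom and fill implicit hydrogens from standard valence (C 4, N 3, O 2, S 2, halogen 1); for lowercase aromatic atoms, an aromatic c carries 1 H when it has two neighbours and 0 H with three, and aromatic n carries 0 H:
  atom 1: F (halogen, monovalent) → 0 H
  atom 2: C, bond orders sum to 4 (valence 4) → 0 H
  atom 3: F (halogen, monovalent) → 0 H
  atom 4: F (halogen, monovalent) → 0 H
  atom 5: aromatic c, 3 neighbours → 0 H
  atom 6: aromatic c, 2 neighbours → 1 H
  atom 7: aromatic c, 2 neighbours → 1 H
  atom 8: aromatic c, 3 neighbours → 0 H
  atom 9: Cl (halogen, monovalent) → 0 H
  atom 10: aromatic c, 3 neighbours → 0 H
  atom 11: aromatic c, 2 neighbours → 1 H
  atom 12: C, bond orders sum to 2 (valence 4) → 2 H
  atom 13: C, bond orders sum to 1 (valence 4) → 3 H
Total hydrogens: 8.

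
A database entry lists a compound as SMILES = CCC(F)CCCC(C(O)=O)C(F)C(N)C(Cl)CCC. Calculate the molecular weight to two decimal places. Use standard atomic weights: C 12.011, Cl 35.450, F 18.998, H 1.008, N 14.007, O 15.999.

First, the molecular formula is C14H26ClF2NO2 (counting implicit H from valence).
  C: 14 × 12.011 = 168.154
  Cl: 1 × 35.450 = 35.450
  F: 2 × 18.998 = 37.996
  H: 26 × 1.008 = 26.208
  N: 1 × 14.007 = 14.007
  O: 2 × 15.999 = 31.998
Sum: 14×12.011 + 1×35.450 + 2×18.998 + 26×1.008 + 1×14.007 + 2×15.999 = 313.813 → 313.81 g/mol.

313.81 g/mol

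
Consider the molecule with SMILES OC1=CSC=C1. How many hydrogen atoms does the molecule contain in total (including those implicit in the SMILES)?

4

Walk through each heavy atom and fill implicit hydrogens from standard valence (C 4, N 3, O 2, S 2, halogen 1):
  atom 1: O, bond orders sum to 1 (valence 2) → 1 H
  atom 2: C, bond orders sum to 4 (valence 4) → 0 H
  atom 3: C, bond orders sum to 3 (valence 4) → 1 H
  atom 4: S, bond orders sum to 2 (valence 2) → 0 H
  atom 5: C, bond orders sum to 3 (valence 4) → 1 H
  atom 6: C, bond orders sum to 3 (valence 4) → 1 H
Total hydrogens: 4.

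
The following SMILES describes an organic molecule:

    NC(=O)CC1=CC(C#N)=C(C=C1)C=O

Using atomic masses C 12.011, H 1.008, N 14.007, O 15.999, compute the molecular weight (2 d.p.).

188.19 g/mol

First, the molecular formula is C10H8N2O2 (counting implicit H from valence).
  C: 10 × 12.011 = 120.110
  H: 8 × 1.008 = 8.064
  N: 2 × 14.007 = 28.014
  O: 2 × 15.999 = 31.998
Sum: 10×12.011 + 8×1.008 + 2×14.007 + 2×15.999 = 188.186 → 188.19 g/mol.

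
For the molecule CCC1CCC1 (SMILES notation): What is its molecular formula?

Walk through each heavy atom and fill implicit hydrogens from standard valence (C 4, N 3, O 2, S 2, halogen 1):
  atom 1: C, bond orders sum to 1 (valence 4) → 3 H
  atom 2: C, bond orders sum to 2 (valence 4) → 2 H
  atom 3: C, bond orders sum to 3 (valence 4) → 1 H
  atom 4: C, bond orders sum to 2 (valence 4) → 2 H
  atom 5: C, bond orders sum to 2 (valence 4) → 2 H
  atom 6: C, bond orders sum to 2 (valence 4) → 2 H
Totals → C:6, H:12.

C6H12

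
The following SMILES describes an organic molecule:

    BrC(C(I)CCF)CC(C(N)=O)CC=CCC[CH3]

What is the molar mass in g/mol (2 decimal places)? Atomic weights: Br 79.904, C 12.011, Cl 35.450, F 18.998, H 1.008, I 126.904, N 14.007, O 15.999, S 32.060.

First, the molecular formula is C13H22BrFINO (counting implicit H from valence).
  Br: 1 × 79.904 = 79.904
  C: 13 × 12.011 = 156.143
  F: 1 × 18.998 = 18.998
  H: 22 × 1.008 = 22.176
  I: 1 × 126.904 = 126.904
  N: 1 × 14.007 = 14.007
  O: 1 × 15.999 = 15.999
Sum: 1×79.904 + 13×12.011 + 1×18.998 + 22×1.008 + 1×126.904 + 1×14.007 + 1×15.999 = 434.131 → 434.13 g/mol.

434.13 g/mol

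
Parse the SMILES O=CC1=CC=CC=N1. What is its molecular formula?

C6H5NO

Walk through each heavy atom and fill implicit hydrogens from standard valence (C 4, N 3, O 2, S 2, halogen 1):
  atom 1: O, bond orders sum to 2 (valence 2) → 0 H
  atom 2: C, bond orders sum to 3 (valence 4) → 1 H
  atom 3: C, bond orders sum to 4 (valence 4) → 0 H
  atom 4: C, bond orders sum to 3 (valence 4) → 1 H
  atom 5: C, bond orders sum to 3 (valence 4) → 1 H
  atom 6: C, bond orders sum to 3 (valence 4) → 1 H
  atom 7: C, bond orders sum to 3 (valence 4) → 1 H
  atom 8: N, bond orders sum to 3 (valence 3) → 0 H
Totals → C:6, H:5, N:1, O:1.
In Hill order: C6H5NO.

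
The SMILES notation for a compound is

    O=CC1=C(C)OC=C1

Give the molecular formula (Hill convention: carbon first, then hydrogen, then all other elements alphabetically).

Walk through each heavy atom and fill implicit hydrogens from standard valence (C 4, N 3, O 2, S 2, halogen 1):
  atom 1: O, bond orders sum to 2 (valence 2) → 0 H
  atom 2: C, bond orders sum to 3 (valence 4) → 1 H
  atom 3: C, bond orders sum to 4 (valence 4) → 0 H
  atom 4: C, bond orders sum to 4 (valence 4) → 0 H
  atom 5: C, bond orders sum to 1 (valence 4) → 3 H
  atom 6: O, bond orders sum to 2 (valence 2) → 0 H
  atom 7: C, bond orders sum to 3 (valence 4) → 1 H
  atom 8: C, bond orders sum to 3 (valence 4) → 1 H
Totals → C:6, H:6, O:2.

C6H6O2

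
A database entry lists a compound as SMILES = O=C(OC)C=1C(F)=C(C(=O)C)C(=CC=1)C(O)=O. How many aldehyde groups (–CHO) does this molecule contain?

0

Scan the SMILES for the aldehyde motif — none present.
Groups that are present: 1 carboxylic acid, 1 ester, 1 ketone.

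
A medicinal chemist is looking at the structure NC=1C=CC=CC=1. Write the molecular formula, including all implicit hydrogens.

C6H7N

Walk through each heavy atom and fill implicit hydrogens from standard valence (C 4, N 3, O 2, S 2, halogen 1):
  atom 1: N, bond orders sum to 1 (valence 3) → 2 H
  atom 2: C, bond orders sum to 4 (valence 4) → 0 H
  atom 3: C, bond orders sum to 3 (valence 4) → 1 H
  atom 4: C, bond orders sum to 3 (valence 4) → 1 H
  atom 5: C, bond orders sum to 3 (valence 4) → 1 H
  atom 6: C, bond orders sum to 3 (valence 4) → 1 H
  atom 7: C, bond orders sum to 3 (valence 4) → 1 H
Totals → C:6, H:7, N:1.
In Hill order: C6H7N.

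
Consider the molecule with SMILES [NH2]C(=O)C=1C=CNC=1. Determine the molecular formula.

Walk through each heavy atom and fill implicit hydrogens from standard valence (C 4, N 3, O 2, S 2, halogen 1):
  atom 1: N with explicit H count 2
  atom 2: C, bond orders sum to 4 (valence 4) → 0 H
  atom 3: O, bond orders sum to 2 (valence 2) → 0 H
  atom 4: C, bond orders sum to 4 (valence 4) → 0 H
  atom 5: C, bond orders sum to 3 (valence 4) → 1 H
  atom 6: C, bond orders sum to 3 (valence 4) → 1 H
  atom 7: N, bond orders sum to 2 (valence 3) → 1 H
  atom 8: C, bond orders sum to 3 (valence 4) → 1 H
Totals → C:5, H:6, N:2, O:1.
In Hill order: C5H6N2O.

C5H6N2O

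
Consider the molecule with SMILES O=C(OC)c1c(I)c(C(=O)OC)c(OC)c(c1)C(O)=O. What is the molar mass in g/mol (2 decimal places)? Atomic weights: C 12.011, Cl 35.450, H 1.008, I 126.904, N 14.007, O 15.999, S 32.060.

394.12 g/mol

First, the molecular formula is C12H11IO7 (counting implicit H from valence).
  C: 12 × 12.011 = 144.132
  H: 11 × 1.008 = 11.088
  I: 1 × 126.904 = 126.904
  O: 7 × 15.999 = 111.993
Sum: 12×12.011 + 11×1.008 + 1×126.904 + 7×15.999 = 394.117 → 394.12 g/mol.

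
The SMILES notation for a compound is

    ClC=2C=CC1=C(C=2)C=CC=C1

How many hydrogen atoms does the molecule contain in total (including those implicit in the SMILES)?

7

Walk through each heavy atom and fill implicit hydrogens from standard valence (C 4, N 3, O 2, S 2, halogen 1):
  atom 1: Cl (halogen, monovalent) → 0 H
  atom 2: C, bond orders sum to 4 (valence 4) → 0 H
  atom 3: C, bond orders sum to 3 (valence 4) → 1 H
  atom 4: C, bond orders sum to 3 (valence 4) → 1 H
  atom 5: C, bond orders sum to 4 (valence 4) → 0 H
  atom 6: C, bond orders sum to 4 (valence 4) → 0 H
  atom 7: C, bond orders sum to 3 (valence 4) → 1 H
  atom 8: C, bond orders sum to 3 (valence 4) → 1 H
  atom 9: C, bond orders sum to 3 (valence 4) → 1 H
  atom 10: C, bond orders sum to 3 (valence 4) → 1 H
  atom 11: C, bond orders sum to 3 (valence 4) → 1 H
Total hydrogens: 7.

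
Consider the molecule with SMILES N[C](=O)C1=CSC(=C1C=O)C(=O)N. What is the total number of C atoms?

Count every carbon token in the SMILES (each C, including those in ring-closure positions and inside branches).
Carbon count: 7.

7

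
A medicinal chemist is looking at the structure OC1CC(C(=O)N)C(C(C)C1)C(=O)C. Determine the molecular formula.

Walk through each heavy atom and fill implicit hydrogens from standard valence (C 4, N 3, O 2, S 2, halogen 1):
  atom 1: O, bond orders sum to 1 (valence 2) → 1 H
  atom 2: C, bond orders sum to 3 (valence 4) → 1 H
  atom 3: C, bond orders sum to 2 (valence 4) → 2 H
  atom 4: C, bond orders sum to 3 (valence 4) → 1 H
  atom 5: C, bond orders sum to 4 (valence 4) → 0 H
  atom 6: O, bond orders sum to 2 (valence 2) → 0 H
  atom 7: N, bond orders sum to 1 (valence 3) → 2 H
  atom 8: C, bond orders sum to 3 (valence 4) → 1 H
  atom 9: C, bond orders sum to 3 (valence 4) → 1 H
  atom 10: C, bond orders sum to 1 (valence 4) → 3 H
  atom 11: C, bond orders sum to 2 (valence 4) → 2 H
  atom 12: C, bond orders sum to 4 (valence 4) → 0 H
  atom 13: O, bond orders sum to 2 (valence 2) → 0 H
  atom 14: C, bond orders sum to 1 (valence 4) → 3 H
Totals → C:10, H:17, N:1, O:3.

C10H17NO3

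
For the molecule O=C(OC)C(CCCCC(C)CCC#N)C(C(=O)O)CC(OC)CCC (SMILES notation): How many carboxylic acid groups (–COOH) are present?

1

The carboxylic acid motif appears at heavy-atom position 17 in the SMILES.
Other groups present: 1 ester, 1 ether, 1 nitrile.
Carboxylic acid count: 1.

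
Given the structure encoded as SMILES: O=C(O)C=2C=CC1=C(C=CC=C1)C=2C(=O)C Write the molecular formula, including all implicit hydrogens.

C13H10O3

Walk through each heavy atom and fill implicit hydrogens from standard valence (C 4, N 3, O 2, S 2, halogen 1):
  atom 1: O, bond orders sum to 2 (valence 2) → 0 H
  atom 2: C, bond orders sum to 4 (valence 4) → 0 H
  atom 3: O, bond orders sum to 1 (valence 2) → 1 H
  atom 4: C, bond orders sum to 4 (valence 4) → 0 H
  atom 5: C, bond orders sum to 3 (valence 4) → 1 H
  atom 6: C, bond orders sum to 3 (valence 4) → 1 H
  atom 7: C, bond orders sum to 4 (valence 4) → 0 H
  atom 8: C, bond orders sum to 4 (valence 4) → 0 H
  atom 9: C, bond orders sum to 3 (valence 4) → 1 H
  atom 10: C, bond orders sum to 3 (valence 4) → 1 H
  atom 11: C, bond orders sum to 3 (valence 4) → 1 H
  atom 12: C, bond orders sum to 3 (valence 4) → 1 H
  atom 13: C, bond orders sum to 4 (valence 4) → 0 H
  atom 14: C, bond orders sum to 4 (valence 4) → 0 H
  atom 15: O, bond orders sum to 2 (valence 2) → 0 H
  atom 16: C, bond orders sum to 1 (valence 4) → 3 H
Totals → C:13, H:10, O:3.
In Hill order: C13H10O3.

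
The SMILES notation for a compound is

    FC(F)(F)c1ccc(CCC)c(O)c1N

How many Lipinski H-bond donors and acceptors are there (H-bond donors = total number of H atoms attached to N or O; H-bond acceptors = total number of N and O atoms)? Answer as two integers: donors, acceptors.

3, 2

Donors: find every N or O and count the H atoms it carries.
  atom 13 (O): bond orders sum to 1 → 1 H
  atom 15 (N): bond orders sum to 1 → 2 H
Lipinski HBD = 3.
Acceptors: N atoms = 1, O atoms = 1 → HBA = 2.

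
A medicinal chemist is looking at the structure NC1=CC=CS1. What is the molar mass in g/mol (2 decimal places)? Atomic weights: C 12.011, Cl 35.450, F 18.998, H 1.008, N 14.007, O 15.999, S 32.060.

99.15 g/mol

First, the molecular formula is C4H5NS (counting implicit H from valence).
  C: 4 × 12.011 = 48.044
  H: 5 × 1.008 = 5.040
  N: 1 × 14.007 = 14.007
  S: 1 × 32.060 = 32.060
Sum: 4×12.011 + 5×1.008 + 1×14.007 + 1×32.060 = 99.151 → 99.15 g/mol.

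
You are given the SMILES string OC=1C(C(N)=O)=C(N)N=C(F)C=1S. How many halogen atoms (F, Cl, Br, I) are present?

Halogen atoms appear at heavy-atom position 11 (1×F).
Other groups present: 1 amide, 1 hydroxyl, 1 primary amine, 1 thiol.
Halogen count: 1.

1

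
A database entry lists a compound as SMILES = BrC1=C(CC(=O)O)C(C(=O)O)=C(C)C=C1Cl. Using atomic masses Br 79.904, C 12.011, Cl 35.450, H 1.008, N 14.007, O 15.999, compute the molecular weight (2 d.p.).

First, the molecular formula is C10H8BrClO4 (counting implicit H from valence).
  Br: 1 × 79.904 = 79.904
  C: 10 × 12.011 = 120.110
  Cl: 1 × 35.450 = 35.450
  H: 8 × 1.008 = 8.064
  O: 4 × 15.999 = 63.996
Sum: 1×79.904 + 10×12.011 + 1×35.450 + 8×1.008 + 4×15.999 = 307.524 → 307.52 g/mol.

307.52 g/mol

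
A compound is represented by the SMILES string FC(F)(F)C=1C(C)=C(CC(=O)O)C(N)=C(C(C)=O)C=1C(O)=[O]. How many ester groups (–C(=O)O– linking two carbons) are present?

Scan the SMILES for the ester motif — none present.
Groups that are present: 2 carboxylic acid, 1 ketone, 1 primary amine.

0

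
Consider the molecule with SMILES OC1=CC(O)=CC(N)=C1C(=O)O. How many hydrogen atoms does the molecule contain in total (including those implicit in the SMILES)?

7

Walk through each heavy atom and fill implicit hydrogens from standard valence (C 4, N 3, O 2, S 2, halogen 1):
  atom 1: O, bond orders sum to 1 (valence 2) → 1 H
  atom 2: C, bond orders sum to 4 (valence 4) → 0 H
  atom 3: C, bond orders sum to 3 (valence 4) → 1 H
  atom 4: C, bond orders sum to 4 (valence 4) → 0 H
  atom 5: O, bond orders sum to 1 (valence 2) → 1 H
  atom 6: C, bond orders sum to 3 (valence 4) → 1 H
  atom 7: C, bond orders sum to 4 (valence 4) → 0 H
  atom 8: N, bond orders sum to 1 (valence 3) → 2 H
  atom 9: C, bond orders sum to 4 (valence 4) → 0 H
  atom 10: C, bond orders sum to 4 (valence 4) → 0 H
  atom 11: O, bond orders sum to 2 (valence 2) → 0 H
  atom 12: O, bond orders sum to 1 (valence 2) → 1 H
Total hydrogens: 7.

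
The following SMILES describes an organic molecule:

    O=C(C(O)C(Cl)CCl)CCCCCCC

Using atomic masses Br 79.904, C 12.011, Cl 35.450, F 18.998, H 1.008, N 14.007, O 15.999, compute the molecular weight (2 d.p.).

255.18 g/mol

First, the molecular formula is C11H20Cl2O2 (counting implicit H from valence).
  C: 11 × 12.011 = 132.121
  Cl: 2 × 35.450 = 70.900
  H: 20 × 1.008 = 20.160
  O: 2 × 15.999 = 31.998
Sum: 11×12.011 + 2×35.450 + 20×1.008 + 2×15.999 = 255.179 → 255.18 g/mol.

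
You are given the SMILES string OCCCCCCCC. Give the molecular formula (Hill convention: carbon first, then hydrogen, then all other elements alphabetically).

Walk through each heavy atom and fill implicit hydrogens from standard valence (C 4, N 3, O 2, S 2, halogen 1):
  atom 1: O, bond orders sum to 1 (valence 2) → 1 H
  atom 2: C, bond orders sum to 2 (valence 4) → 2 H
  atom 3: C, bond orders sum to 2 (valence 4) → 2 H
  atom 4: C, bond orders sum to 2 (valence 4) → 2 H
  atom 5: C, bond orders sum to 2 (valence 4) → 2 H
  atom 6: C, bond orders sum to 2 (valence 4) → 2 H
  atom 7: C, bond orders sum to 2 (valence 4) → 2 H
  atom 8: C, bond orders sum to 2 (valence 4) → 2 H
  atom 9: C, bond orders sum to 1 (valence 4) → 3 H
Totals → C:8, H:18, O:1.

C8H18O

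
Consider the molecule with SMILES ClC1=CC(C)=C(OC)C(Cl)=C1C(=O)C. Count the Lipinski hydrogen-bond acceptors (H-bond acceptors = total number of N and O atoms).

N atoms: 0; O atoms: 2.
Lipinski HBA = 0 + 2 = 2.

2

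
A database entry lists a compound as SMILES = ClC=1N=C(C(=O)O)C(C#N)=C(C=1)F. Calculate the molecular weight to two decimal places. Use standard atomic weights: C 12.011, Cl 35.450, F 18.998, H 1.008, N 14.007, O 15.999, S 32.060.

200.55 g/mol

First, the molecular formula is C7H2ClFN2O2 (counting implicit H from valence).
  C: 7 × 12.011 = 84.077
  Cl: 1 × 35.450 = 35.450
  F: 1 × 18.998 = 18.998
  H: 2 × 1.008 = 2.016
  N: 2 × 14.007 = 28.014
  O: 2 × 15.999 = 31.998
Sum: 7×12.011 + 1×35.450 + 1×18.998 + 2×1.008 + 2×14.007 + 2×15.999 = 200.553 → 200.55 g/mol.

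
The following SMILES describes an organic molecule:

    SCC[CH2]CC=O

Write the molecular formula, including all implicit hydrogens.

Walk through each heavy atom and fill implicit hydrogens from standard valence (C 4, N 3, O 2, S 2, halogen 1):
  atom 1: S, bond orders sum to 1 (valence 2) → 1 H
  atom 2: C, bond orders sum to 2 (valence 4) → 2 H
  atom 3: C, bond orders sum to 2 (valence 4) → 2 H
  atom 4: C with explicit H count 2
  atom 5: C, bond orders sum to 2 (valence 4) → 2 H
  atom 6: C, bond orders sum to 3 (valence 4) → 1 H
  atom 7: O, bond orders sum to 2 (valence 2) → 0 H
Totals → C:5, H:10, O:1, S:1.
In Hill order: C5H10OS.

C5H10OS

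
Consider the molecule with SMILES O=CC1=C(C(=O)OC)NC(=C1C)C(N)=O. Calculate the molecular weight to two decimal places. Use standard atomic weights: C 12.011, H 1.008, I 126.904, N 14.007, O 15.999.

210.19 g/mol

First, the molecular formula is C9H10N2O4 (counting implicit H from valence).
  C: 9 × 12.011 = 108.099
  H: 10 × 1.008 = 10.080
  N: 2 × 14.007 = 28.014
  O: 4 × 15.999 = 63.996
Sum: 9×12.011 + 10×1.008 + 2×14.007 + 4×15.999 = 210.189 → 210.19 g/mol.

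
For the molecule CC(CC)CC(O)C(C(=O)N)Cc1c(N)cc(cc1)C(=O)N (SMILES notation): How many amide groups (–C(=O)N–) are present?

The amide motif appears at heavy-atom positions 9, 20 in the SMILES.
Other groups present: 1 hydroxyl, 1 primary amine.
Amide count: 2.

2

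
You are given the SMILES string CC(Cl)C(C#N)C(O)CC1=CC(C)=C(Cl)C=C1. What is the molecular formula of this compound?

Walk through each heavy atom and fill implicit hydrogens from standard valence (C 4, N 3, O 2, S 2, halogen 1):
  atom 1: C, bond orders sum to 1 (valence 4) → 3 H
  atom 2: C, bond orders sum to 3 (valence 4) → 1 H
  atom 3: Cl (halogen, monovalent) → 0 H
  atom 4: C, bond orders sum to 3 (valence 4) → 1 H
  atom 5: C, bond orders sum to 4 (valence 4) → 0 H
  atom 6: N, bond orders sum to 3 (valence 3) → 0 H
  atom 7: C, bond orders sum to 3 (valence 4) → 1 H
  atom 8: O, bond orders sum to 1 (valence 2) → 1 H
  atom 9: C, bond orders sum to 2 (valence 4) → 2 H
  atom 10: C, bond orders sum to 4 (valence 4) → 0 H
  atom 11: C, bond orders sum to 3 (valence 4) → 1 H
  atom 12: C, bond orders sum to 4 (valence 4) → 0 H
  atom 13: C, bond orders sum to 1 (valence 4) → 3 H
  atom 14: C, bond orders sum to 4 (valence 4) → 0 H
  atom 15: Cl (halogen, monovalent) → 0 H
  atom 16: C, bond orders sum to 3 (valence 4) → 1 H
  atom 17: C, bond orders sum to 3 (valence 4) → 1 H
Totals → C:13, H:15, Cl:2, N:1, O:1.

C13H15Cl2NO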